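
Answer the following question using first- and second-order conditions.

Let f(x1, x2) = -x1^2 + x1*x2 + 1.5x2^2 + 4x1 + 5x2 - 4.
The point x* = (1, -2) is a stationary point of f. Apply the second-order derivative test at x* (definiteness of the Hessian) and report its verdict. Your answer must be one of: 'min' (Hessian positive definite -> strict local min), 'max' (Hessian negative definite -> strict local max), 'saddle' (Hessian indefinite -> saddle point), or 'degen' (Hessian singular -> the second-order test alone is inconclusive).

Compute the Hessian H = grad^2 f:
  H = [[-2, 1], [1, 3]]
Verify stationarity: grad f(x*) = H x* + g = (0, 0).
Eigenvalues of H: -2.1926, 3.1926.
Eigenvalues have mixed signs, so H is indefinite -> x* is a saddle point.

saddle


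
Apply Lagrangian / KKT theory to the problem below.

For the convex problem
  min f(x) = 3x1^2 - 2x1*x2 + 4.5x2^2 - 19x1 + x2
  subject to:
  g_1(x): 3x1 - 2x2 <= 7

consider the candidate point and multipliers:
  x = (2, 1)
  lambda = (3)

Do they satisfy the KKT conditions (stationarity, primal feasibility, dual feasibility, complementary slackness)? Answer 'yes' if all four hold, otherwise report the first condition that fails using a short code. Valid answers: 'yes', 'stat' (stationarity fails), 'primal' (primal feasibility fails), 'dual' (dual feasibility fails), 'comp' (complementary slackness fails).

Gradient of f: grad f(x) = Q x + c = (-9, 6)
Constraint values g_i(x) = a_i^T x - b_i:
  g_1((2, 1)) = -3
Stationarity residual: grad f(x) + sum_i lambda_i a_i = (0, 0)
  -> stationarity OK
Primal feasibility (all g_i <= 0): OK
Dual feasibility (all lambda_i >= 0): OK
Complementary slackness (lambda_i * g_i(x) = 0 for all i): FAILS

Verdict: the first failing condition is complementary_slackness -> comp.

comp


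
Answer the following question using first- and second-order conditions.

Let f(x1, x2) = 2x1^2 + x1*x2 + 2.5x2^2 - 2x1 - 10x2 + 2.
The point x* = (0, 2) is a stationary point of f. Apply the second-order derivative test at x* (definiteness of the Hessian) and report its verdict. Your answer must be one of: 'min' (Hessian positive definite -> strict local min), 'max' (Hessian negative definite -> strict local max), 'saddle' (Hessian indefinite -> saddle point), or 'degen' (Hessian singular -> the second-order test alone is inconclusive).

Compute the Hessian H = grad^2 f:
  H = [[4, 1], [1, 5]]
Verify stationarity: grad f(x*) = H x* + g = (0, 0).
Eigenvalues of H: 3.382, 5.618.
Both eigenvalues > 0, so H is positive definite -> x* is a strict local min.

min


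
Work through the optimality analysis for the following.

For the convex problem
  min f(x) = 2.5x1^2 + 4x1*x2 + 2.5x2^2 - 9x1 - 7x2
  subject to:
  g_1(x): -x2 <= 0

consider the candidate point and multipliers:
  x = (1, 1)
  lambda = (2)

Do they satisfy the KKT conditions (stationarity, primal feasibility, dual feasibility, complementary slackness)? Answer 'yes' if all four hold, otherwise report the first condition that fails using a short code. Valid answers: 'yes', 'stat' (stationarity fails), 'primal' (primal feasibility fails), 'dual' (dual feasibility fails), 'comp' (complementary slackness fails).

Gradient of f: grad f(x) = Q x + c = (0, 2)
Constraint values g_i(x) = a_i^T x - b_i:
  g_1((1, 1)) = -1
Stationarity residual: grad f(x) + sum_i lambda_i a_i = (0, 0)
  -> stationarity OK
Primal feasibility (all g_i <= 0): OK
Dual feasibility (all lambda_i >= 0): OK
Complementary slackness (lambda_i * g_i(x) = 0 for all i): FAILS

Verdict: the first failing condition is complementary_slackness -> comp.

comp


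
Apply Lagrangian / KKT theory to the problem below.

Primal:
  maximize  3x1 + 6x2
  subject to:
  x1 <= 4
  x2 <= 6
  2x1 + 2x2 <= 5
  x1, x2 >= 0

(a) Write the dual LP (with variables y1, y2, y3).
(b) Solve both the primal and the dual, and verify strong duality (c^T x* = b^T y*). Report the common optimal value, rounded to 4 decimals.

The standard primal-dual pair for 'max c^T x s.t. A x <= b, x >= 0' is:
  Dual:  min b^T y  s.t.  A^T y >= c,  y >= 0.

So the dual LP is:
  minimize  4y1 + 6y2 + 5y3
  subject to:
    y1 + 2y3 >= 3
    y2 + 2y3 >= 6
    y1, y2, y3 >= 0

Solving the primal: x* = (0, 2.5).
  primal value c^T x* = 15.
Solving the dual: y* = (0, 0, 3).
  dual value b^T y* = 15.
Strong duality: c^T x* = b^T y*. Confirmed.

15


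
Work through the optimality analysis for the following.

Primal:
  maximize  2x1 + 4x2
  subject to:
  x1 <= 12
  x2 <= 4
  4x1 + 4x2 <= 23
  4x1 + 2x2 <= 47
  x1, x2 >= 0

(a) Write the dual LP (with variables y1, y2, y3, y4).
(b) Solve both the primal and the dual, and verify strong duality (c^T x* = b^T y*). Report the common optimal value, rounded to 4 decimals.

The standard primal-dual pair for 'max c^T x s.t. A x <= b, x >= 0' is:
  Dual:  min b^T y  s.t.  A^T y >= c,  y >= 0.

So the dual LP is:
  minimize  12y1 + 4y2 + 23y3 + 47y4
  subject to:
    y1 + 4y3 + 4y4 >= 2
    y2 + 4y3 + 2y4 >= 4
    y1, y2, y3, y4 >= 0

Solving the primal: x* = (1.75, 4).
  primal value c^T x* = 19.5.
Solving the dual: y* = (0, 2, 0.5, 0).
  dual value b^T y* = 19.5.
Strong duality: c^T x* = b^T y*. Confirmed.

19.5


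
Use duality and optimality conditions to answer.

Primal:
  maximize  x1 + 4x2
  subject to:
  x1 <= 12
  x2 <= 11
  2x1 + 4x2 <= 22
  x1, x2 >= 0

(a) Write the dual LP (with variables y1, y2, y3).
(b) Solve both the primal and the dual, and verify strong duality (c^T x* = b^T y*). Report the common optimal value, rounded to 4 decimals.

The standard primal-dual pair for 'max c^T x s.t. A x <= b, x >= 0' is:
  Dual:  min b^T y  s.t.  A^T y >= c,  y >= 0.

So the dual LP is:
  minimize  12y1 + 11y2 + 22y3
  subject to:
    y1 + 2y3 >= 1
    y2 + 4y3 >= 4
    y1, y2, y3 >= 0

Solving the primal: x* = (0, 5.5).
  primal value c^T x* = 22.
Solving the dual: y* = (0, 0, 1).
  dual value b^T y* = 22.
Strong duality: c^T x* = b^T y*. Confirmed.

22


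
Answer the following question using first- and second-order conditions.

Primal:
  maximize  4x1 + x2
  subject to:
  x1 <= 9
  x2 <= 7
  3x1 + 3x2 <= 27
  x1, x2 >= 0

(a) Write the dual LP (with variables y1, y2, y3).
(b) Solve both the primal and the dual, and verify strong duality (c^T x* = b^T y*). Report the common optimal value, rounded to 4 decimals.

The standard primal-dual pair for 'max c^T x s.t. A x <= b, x >= 0' is:
  Dual:  min b^T y  s.t.  A^T y >= c,  y >= 0.

So the dual LP is:
  minimize  9y1 + 7y2 + 27y3
  subject to:
    y1 + 3y3 >= 4
    y2 + 3y3 >= 1
    y1, y2, y3 >= 0

Solving the primal: x* = (9, 0).
  primal value c^T x* = 36.
Solving the dual: y* = (3, 0, 0.3333).
  dual value b^T y* = 36.
Strong duality: c^T x* = b^T y*. Confirmed.

36


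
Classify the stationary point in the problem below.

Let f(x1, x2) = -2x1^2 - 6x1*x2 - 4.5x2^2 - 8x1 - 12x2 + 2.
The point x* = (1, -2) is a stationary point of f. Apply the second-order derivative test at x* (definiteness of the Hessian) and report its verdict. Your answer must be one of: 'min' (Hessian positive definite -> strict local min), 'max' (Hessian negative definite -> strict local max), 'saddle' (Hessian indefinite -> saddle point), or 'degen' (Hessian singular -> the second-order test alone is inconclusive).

Compute the Hessian H = grad^2 f:
  H = [[-4, -6], [-6, -9]]
Verify stationarity: grad f(x*) = H x* + g = (0, 0).
Eigenvalues of H: -13, 0.
H has a zero eigenvalue (singular; negative semidefinite but not definite), so H is neither positive definite, negative definite, nor indefinite. The second-order test alone is inconclusive -> degen.
(Indeed, f is constant along the null direction of H through x*, so x* is not a strict local extremum.)

degen


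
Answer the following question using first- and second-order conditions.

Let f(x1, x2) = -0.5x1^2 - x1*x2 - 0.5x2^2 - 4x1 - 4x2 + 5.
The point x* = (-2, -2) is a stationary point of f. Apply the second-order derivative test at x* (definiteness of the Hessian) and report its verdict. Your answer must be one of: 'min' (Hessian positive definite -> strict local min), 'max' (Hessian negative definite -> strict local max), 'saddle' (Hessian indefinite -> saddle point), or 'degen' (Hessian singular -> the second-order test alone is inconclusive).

Compute the Hessian H = grad^2 f:
  H = [[-1, -1], [-1, -1]]
Verify stationarity: grad f(x*) = H x* + g = (0, 0).
Eigenvalues of H: -2, 0.
H has a zero eigenvalue (singular; negative semidefinite but not definite), so H is neither positive definite, negative definite, nor indefinite. The second-order test alone is inconclusive -> degen.
(Indeed, f is constant along the null direction of H through x*, so x* is not a strict local extremum.)

degen


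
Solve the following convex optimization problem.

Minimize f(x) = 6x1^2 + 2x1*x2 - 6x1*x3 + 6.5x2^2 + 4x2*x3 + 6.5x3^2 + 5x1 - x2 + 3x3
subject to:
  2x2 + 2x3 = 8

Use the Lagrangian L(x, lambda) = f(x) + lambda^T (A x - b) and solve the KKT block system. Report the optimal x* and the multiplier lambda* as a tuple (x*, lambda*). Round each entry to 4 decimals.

Form the Lagrangian:
  L(x, lambda) = (1/2) x^T Q x + c^T x + lambda^T (A x - b)
Stationarity (grad_x L = 0): Q x + c + A^T lambda = 0.
Primal feasibility: A x = b.

This gives the KKT block system:
  [ Q   A^T ] [ x     ]   [-c ]
  [ A    0  ] [ lambda ] = [ b ]

Solving the linear system:
  x*      = (0.1447, 2.1579, 1.8421)
  lambda* = (-17.3553)
  f(x*)   = 71.4671

x* = (0.1447, 2.1579, 1.8421), lambda* = (-17.3553)


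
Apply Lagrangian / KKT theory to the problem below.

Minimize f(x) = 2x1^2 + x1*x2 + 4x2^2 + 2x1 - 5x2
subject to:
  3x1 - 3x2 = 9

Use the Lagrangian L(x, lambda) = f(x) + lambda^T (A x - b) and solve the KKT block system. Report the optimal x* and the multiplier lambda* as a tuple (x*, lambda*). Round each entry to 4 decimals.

Form the Lagrangian:
  L(x, lambda) = (1/2) x^T Q x + c^T x + lambda^T (A x - b)
Stationarity (grad_x L = 0): Q x + c + A^T lambda = 0.
Primal feasibility: A x = b.

This gives the KKT block system:
  [ Q   A^T ] [ x     ]   [-c ]
  [ A    0  ] [ lambda ] = [ b ]

Solving the linear system:
  x*      = (2.1429, -0.8571)
  lambda* = (-3.2381)
  f(x*)   = 18.8571

x* = (2.1429, -0.8571), lambda* = (-3.2381)


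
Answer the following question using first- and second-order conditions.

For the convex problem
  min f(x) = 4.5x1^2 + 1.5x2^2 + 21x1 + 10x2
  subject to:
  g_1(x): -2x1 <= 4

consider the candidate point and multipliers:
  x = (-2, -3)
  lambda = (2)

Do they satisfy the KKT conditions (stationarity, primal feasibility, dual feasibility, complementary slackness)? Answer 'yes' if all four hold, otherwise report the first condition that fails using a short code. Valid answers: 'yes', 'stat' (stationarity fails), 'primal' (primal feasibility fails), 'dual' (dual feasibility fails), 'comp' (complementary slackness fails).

Gradient of f: grad f(x) = Q x + c = (3, 1)
Constraint values g_i(x) = a_i^T x - b_i:
  g_1((-2, -3)) = 0
Stationarity residual: grad f(x) + sum_i lambda_i a_i = (-1, 1)
  -> stationarity FAILS
Primal feasibility (all g_i <= 0): OK
Dual feasibility (all lambda_i >= 0): OK
Complementary slackness (lambda_i * g_i(x) = 0 for all i): OK

Verdict: the first failing condition is stationarity -> stat.

stat


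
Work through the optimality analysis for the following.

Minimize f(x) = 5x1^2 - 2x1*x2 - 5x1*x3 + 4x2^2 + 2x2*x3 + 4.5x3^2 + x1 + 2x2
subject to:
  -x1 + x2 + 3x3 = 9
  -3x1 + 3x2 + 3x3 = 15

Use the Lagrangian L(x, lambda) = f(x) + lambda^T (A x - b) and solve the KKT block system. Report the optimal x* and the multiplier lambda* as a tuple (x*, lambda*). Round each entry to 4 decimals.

Form the Lagrangian:
  L(x, lambda) = (1/2) x^T Q x + c^T x + lambda^T (A x - b)
Stationarity (grad_x L = 0): Q x + c + A^T lambda = 0.
Primal feasibility: A x = b.

This gives the KKT block system:
  [ Q   A^T ] [ x     ]   [-c ]
  [ A    0  ] [ lambda ] = [ b ]

Solving the linear system:
  x*      = (-1.0714, 1.9286, 2)
  lambda* = (-1.8214, -7.25)
  f(x*)   = 63.9643

x* = (-1.0714, 1.9286, 2), lambda* = (-1.8214, -7.25)


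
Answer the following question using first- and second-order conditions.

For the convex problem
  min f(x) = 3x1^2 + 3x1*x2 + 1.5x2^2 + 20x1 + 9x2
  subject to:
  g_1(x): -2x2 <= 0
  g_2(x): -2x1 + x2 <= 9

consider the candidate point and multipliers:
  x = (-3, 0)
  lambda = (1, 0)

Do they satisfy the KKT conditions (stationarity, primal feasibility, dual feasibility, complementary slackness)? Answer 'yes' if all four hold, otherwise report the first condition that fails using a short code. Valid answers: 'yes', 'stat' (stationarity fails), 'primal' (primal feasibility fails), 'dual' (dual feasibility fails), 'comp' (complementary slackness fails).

Gradient of f: grad f(x) = Q x + c = (2, 0)
Constraint values g_i(x) = a_i^T x - b_i:
  g_1((-3, 0)) = 0
  g_2((-3, 0)) = -3
Stationarity residual: grad f(x) + sum_i lambda_i a_i = (2, -2)
  -> stationarity FAILS
Primal feasibility (all g_i <= 0): OK
Dual feasibility (all lambda_i >= 0): OK
Complementary slackness (lambda_i * g_i(x) = 0 for all i): OK

Verdict: the first failing condition is stationarity -> stat.

stat


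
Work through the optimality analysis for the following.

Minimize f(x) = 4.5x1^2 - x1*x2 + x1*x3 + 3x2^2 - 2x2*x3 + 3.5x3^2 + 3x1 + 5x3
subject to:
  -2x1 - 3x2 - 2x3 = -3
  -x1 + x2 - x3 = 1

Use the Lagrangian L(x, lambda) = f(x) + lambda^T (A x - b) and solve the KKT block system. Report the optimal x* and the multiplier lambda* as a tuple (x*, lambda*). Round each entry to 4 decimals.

Form the Lagrangian:
  L(x, lambda) = (1/2) x^T Q x + c^T x + lambda^T (A x - b)
Stationarity (grad_x L = 0): Q x + c + A^T lambda = 0.
Primal feasibility: A x = b.

This gives the KKT block system:
  [ Q   A^T ] [ x     ]   [-c ]
  [ A    0  ] [ lambda ] = [ b ]

Solving the linear system:
  x*      = (0.0714, 1, -0.0714)
  lambda* = (1.7286, -0.8857)
  f(x*)   = 2.9643

x* = (0.0714, 1, -0.0714), lambda* = (1.7286, -0.8857)


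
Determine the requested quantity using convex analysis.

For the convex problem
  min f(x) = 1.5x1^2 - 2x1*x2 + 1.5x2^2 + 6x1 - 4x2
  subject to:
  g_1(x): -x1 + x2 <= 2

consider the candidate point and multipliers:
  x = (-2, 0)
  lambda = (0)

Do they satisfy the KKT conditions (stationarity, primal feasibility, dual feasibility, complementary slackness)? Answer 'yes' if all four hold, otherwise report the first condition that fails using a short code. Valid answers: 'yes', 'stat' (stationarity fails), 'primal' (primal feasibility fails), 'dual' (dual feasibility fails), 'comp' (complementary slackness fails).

Gradient of f: grad f(x) = Q x + c = (0, 0)
Constraint values g_i(x) = a_i^T x - b_i:
  g_1((-2, 0)) = 0
Stationarity residual: grad f(x) + sum_i lambda_i a_i = (0, 0)
  -> stationarity OK
Primal feasibility (all g_i <= 0): OK
Dual feasibility (all lambda_i >= 0): OK
Complementary slackness (lambda_i * g_i(x) = 0 for all i): OK

Verdict: yes, KKT holds.

yes


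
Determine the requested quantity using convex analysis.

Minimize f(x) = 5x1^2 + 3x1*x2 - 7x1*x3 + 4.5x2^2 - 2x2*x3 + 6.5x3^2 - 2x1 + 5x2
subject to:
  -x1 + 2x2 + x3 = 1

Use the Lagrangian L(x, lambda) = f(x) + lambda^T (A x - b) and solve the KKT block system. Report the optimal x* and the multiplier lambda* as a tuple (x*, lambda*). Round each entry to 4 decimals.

Form the Lagrangian:
  L(x, lambda) = (1/2) x^T Q x + c^T x + lambda^T (A x - b)
Stationarity (grad_x L = 0): Q x + c + A^T lambda = 0.
Primal feasibility: A x = b.

This gives the KKT block system:
  [ Q   A^T ] [ x     ]   [-c ]
  [ A    0  ] [ lambda ] = [ b ]

Solving the linear system:
  x*      = (-0.046, 0.326, 0.302)
  lambda* = (-3.596)
  f(x*)   = 2.659

x* = (-0.046, 0.326, 0.302), lambda* = (-3.596)


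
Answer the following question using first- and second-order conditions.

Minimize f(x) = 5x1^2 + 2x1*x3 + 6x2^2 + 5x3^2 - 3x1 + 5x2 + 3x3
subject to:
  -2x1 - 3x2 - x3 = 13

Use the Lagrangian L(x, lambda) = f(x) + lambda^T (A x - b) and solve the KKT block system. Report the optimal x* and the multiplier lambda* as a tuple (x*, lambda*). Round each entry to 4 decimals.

Form the Lagrangian:
  L(x, lambda) = (1/2) x^T Q x + c^T x + lambda^T (A x - b)
Stationarity (grad_x L = 0): Q x + c + A^T lambda = 0.
Primal feasibility: A x = b.

This gives the KKT block system:
  [ Q   A^T ] [ x     ]   [-c ]
  [ A    0  ] [ lambda ] = [ b ]

Solving the linear system:
  x*      = (-1.5395, -2.9693, -1.0132)
  lambda* = (-10.2105)
  f(x*)   = 59.7346

x* = (-1.5395, -2.9693, -1.0132), lambda* = (-10.2105)


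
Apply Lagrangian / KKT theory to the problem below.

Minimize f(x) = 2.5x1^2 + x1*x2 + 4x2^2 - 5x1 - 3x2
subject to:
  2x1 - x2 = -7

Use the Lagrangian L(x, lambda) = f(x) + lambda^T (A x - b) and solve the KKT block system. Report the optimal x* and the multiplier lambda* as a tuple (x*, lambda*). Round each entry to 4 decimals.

Form the Lagrangian:
  L(x, lambda) = (1/2) x^T Q x + c^T x + lambda^T (A x - b)
Stationarity (grad_x L = 0): Q x + c + A^T lambda = 0.
Primal feasibility: A x = b.

This gives the KKT block system:
  [ Q   A^T ] [ x     ]   [-c ]
  [ A    0  ] [ lambda ] = [ b ]

Solving the linear system:
  x*      = (-2.6341, 1.7317)
  lambda* = (8.2195)
  f(x*)   = 32.7561

x* = (-2.6341, 1.7317), lambda* = (8.2195)


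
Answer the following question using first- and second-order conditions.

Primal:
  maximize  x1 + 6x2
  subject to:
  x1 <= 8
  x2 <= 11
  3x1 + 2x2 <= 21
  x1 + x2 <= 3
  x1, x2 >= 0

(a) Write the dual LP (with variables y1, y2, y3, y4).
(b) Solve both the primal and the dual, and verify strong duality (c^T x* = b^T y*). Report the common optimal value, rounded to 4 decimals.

The standard primal-dual pair for 'max c^T x s.t. A x <= b, x >= 0' is:
  Dual:  min b^T y  s.t.  A^T y >= c,  y >= 0.

So the dual LP is:
  minimize  8y1 + 11y2 + 21y3 + 3y4
  subject to:
    y1 + 3y3 + y4 >= 1
    y2 + 2y3 + y4 >= 6
    y1, y2, y3, y4 >= 0

Solving the primal: x* = (0, 3).
  primal value c^T x* = 18.
Solving the dual: y* = (0, 0, 0, 6).
  dual value b^T y* = 18.
Strong duality: c^T x* = b^T y*. Confirmed.

18


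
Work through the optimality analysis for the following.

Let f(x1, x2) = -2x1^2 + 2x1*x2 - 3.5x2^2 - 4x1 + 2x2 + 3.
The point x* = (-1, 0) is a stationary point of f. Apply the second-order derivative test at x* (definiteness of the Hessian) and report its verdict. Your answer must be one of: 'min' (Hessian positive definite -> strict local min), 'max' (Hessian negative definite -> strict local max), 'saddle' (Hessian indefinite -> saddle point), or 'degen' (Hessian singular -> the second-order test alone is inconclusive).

Compute the Hessian H = grad^2 f:
  H = [[-4, 2], [2, -7]]
Verify stationarity: grad f(x*) = H x* + g = (0, 0).
Eigenvalues of H: -8, -3.
Both eigenvalues < 0, so H is negative definite -> x* is a strict local max.

max


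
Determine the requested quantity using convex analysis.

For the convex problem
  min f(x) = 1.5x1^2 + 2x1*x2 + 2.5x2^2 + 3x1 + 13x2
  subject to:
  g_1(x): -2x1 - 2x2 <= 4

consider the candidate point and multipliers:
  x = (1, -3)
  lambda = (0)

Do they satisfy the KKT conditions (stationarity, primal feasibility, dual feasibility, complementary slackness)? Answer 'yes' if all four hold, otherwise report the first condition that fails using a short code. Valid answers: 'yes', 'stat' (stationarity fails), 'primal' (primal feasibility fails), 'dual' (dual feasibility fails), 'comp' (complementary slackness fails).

Gradient of f: grad f(x) = Q x + c = (0, 0)
Constraint values g_i(x) = a_i^T x - b_i:
  g_1((1, -3)) = 0
Stationarity residual: grad f(x) + sum_i lambda_i a_i = (0, 0)
  -> stationarity OK
Primal feasibility (all g_i <= 0): OK
Dual feasibility (all lambda_i >= 0): OK
Complementary slackness (lambda_i * g_i(x) = 0 for all i): OK

Verdict: yes, KKT holds.

yes


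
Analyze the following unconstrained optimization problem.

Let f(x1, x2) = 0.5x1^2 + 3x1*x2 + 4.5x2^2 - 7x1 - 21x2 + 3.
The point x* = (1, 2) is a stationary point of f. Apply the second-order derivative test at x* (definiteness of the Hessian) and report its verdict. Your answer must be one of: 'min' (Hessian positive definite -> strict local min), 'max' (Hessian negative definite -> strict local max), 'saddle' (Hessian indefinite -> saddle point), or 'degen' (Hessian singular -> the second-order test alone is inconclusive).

Compute the Hessian H = grad^2 f:
  H = [[1, 3], [3, 9]]
Verify stationarity: grad f(x*) = H x* + g = (0, 0).
Eigenvalues of H: 0, 10.
H has a zero eigenvalue (singular; positive semidefinite but not definite), so H is neither positive definite, negative definite, nor indefinite. The second-order test alone is inconclusive -> degen.
(Indeed, f is constant along the null direction of H through x*, so x* is not a strict local extremum.)

degen


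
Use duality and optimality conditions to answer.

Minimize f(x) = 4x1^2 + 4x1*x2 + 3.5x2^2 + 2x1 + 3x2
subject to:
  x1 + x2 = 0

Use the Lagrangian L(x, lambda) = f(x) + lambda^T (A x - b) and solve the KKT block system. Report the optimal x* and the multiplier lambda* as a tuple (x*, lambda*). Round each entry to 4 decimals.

Form the Lagrangian:
  L(x, lambda) = (1/2) x^T Q x + c^T x + lambda^T (A x - b)
Stationarity (grad_x L = 0): Q x + c + A^T lambda = 0.
Primal feasibility: A x = b.

This gives the KKT block system:
  [ Q   A^T ] [ x     ]   [-c ]
  [ A    0  ] [ lambda ] = [ b ]

Solving the linear system:
  x*      = (0.1429, -0.1429)
  lambda* = (-2.5714)
  f(x*)   = -0.0714

x* = (0.1429, -0.1429), lambda* = (-2.5714)


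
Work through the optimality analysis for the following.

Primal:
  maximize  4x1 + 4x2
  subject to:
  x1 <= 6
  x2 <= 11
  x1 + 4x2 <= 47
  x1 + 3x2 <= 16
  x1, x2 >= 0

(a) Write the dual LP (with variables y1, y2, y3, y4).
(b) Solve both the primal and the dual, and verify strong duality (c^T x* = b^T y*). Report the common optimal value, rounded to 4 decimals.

The standard primal-dual pair for 'max c^T x s.t. A x <= b, x >= 0' is:
  Dual:  min b^T y  s.t.  A^T y >= c,  y >= 0.

So the dual LP is:
  minimize  6y1 + 11y2 + 47y3 + 16y4
  subject to:
    y1 + y3 + y4 >= 4
    y2 + 4y3 + 3y4 >= 4
    y1, y2, y3, y4 >= 0

Solving the primal: x* = (6, 3.3333).
  primal value c^T x* = 37.3333.
Solving the dual: y* = (2.6667, 0, 0, 1.3333).
  dual value b^T y* = 37.3333.
Strong duality: c^T x* = b^T y*. Confirmed.

37.3333


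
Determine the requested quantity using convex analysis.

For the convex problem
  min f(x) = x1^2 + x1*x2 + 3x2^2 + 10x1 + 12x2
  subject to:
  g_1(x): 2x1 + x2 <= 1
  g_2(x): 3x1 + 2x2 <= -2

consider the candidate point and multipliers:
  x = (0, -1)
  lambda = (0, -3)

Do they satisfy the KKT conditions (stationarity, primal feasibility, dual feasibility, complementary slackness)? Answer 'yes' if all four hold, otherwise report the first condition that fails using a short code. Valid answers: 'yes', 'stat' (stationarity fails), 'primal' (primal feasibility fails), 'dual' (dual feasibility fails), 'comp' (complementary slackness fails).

Gradient of f: grad f(x) = Q x + c = (9, 6)
Constraint values g_i(x) = a_i^T x - b_i:
  g_1((0, -1)) = -2
  g_2((0, -1)) = 0
Stationarity residual: grad f(x) + sum_i lambda_i a_i = (0, 0)
  -> stationarity OK
Primal feasibility (all g_i <= 0): OK
Dual feasibility (all lambda_i >= 0): FAILS
Complementary slackness (lambda_i * g_i(x) = 0 for all i): OK

Verdict: the first failing condition is dual_feasibility -> dual.

dual


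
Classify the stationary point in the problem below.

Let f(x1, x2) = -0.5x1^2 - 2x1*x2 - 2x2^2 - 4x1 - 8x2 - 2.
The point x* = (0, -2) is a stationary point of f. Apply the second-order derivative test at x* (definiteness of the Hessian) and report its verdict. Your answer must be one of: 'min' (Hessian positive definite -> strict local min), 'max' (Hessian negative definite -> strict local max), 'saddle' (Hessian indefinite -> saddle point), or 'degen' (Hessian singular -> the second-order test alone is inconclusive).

Compute the Hessian H = grad^2 f:
  H = [[-1, -2], [-2, -4]]
Verify stationarity: grad f(x*) = H x* + g = (0, 0).
Eigenvalues of H: -5, 0.
H has a zero eigenvalue (singular; negative semidefinite but not definite), so H is neither positive definite, negative definite, nor indefinite. The second-order test alone is inconclusive -> degen.
(Indeed, f is constant along the null direction of H through x*, so x* is not a strict local extremum.)

degen


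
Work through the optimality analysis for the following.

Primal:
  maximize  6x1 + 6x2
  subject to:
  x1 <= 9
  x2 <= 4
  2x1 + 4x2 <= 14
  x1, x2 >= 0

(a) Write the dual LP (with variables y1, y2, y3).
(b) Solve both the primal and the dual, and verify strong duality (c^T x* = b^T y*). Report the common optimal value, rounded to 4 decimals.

The standard primal-dual pair for 'max c^T x s.t. A x <= b, x >= 0' is:
  Dual:  min b^T y  s.t.  A^T y >= c,  y >= 0.

So the dual LP is:
  minimize  9y1 + 4y2 + 14y3
  subject to:
    y1 + 2y3 >= 6
    y2 + 4y3 >= 6
    y1, y2, y3 >= 0

Solving the primal: x* = (7, 0).
  primal value c^T x* = 42.
Solving the dual: y* = (0, 0, 3).
  dual value b^T y* = 42.
Strong duality: c^T x* = b^T y*. Confirmed.

42


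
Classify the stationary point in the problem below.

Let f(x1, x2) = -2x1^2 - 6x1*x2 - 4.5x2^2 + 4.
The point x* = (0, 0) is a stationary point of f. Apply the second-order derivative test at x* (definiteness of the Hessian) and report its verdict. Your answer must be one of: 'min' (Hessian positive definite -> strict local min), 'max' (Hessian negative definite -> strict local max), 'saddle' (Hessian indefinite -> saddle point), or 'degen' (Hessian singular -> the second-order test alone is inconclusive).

Compute the Hessian H = grad^2 f:
  H = [[-4, -6], [-6, -9]]
Verify stationarity: grad f(x*) = H x* + g = (0, 0).
Eigenvalues of H: -13, 0.
H has a zero eigenvalue (singular; negative semidefinite but not definite), so H is neither positive definite, negative definite, nor indefinite. The second-order test alone is inconclusive -> degen.
(Indeed, f is constant along the null direction of H through x*, so x* is not a strict local extremum.)

degen


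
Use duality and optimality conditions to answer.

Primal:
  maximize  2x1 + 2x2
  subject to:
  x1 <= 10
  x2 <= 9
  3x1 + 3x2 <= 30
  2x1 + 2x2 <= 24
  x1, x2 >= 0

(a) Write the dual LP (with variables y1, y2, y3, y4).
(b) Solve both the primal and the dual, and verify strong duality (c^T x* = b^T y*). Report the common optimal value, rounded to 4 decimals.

The standard primal-dual pair for 'max c^T x s.t. A x <= b, x >= 0' is:
  Dual:  min b^T y  s.t.  A^T y >= c,  y >= 0.

So the dual LP is:
  minimize  10y1 + 9y2 + 30y3 + 24y4
  subject to:
    y1 + 3y3 + 2y4 >= 2
    y2 + 3y3 + 2y4 >= 2
    y1, y2, y3, y4 >= 0

Solving the primal: x* = (1, 9).
  primal value c^T x* = 20.
Solving the dual: y* = (0, 0, 0.6667, 0).
  dual value b^T y* = 20.
Strong duality: c^T x* = b^T y*. Confirmed.

20


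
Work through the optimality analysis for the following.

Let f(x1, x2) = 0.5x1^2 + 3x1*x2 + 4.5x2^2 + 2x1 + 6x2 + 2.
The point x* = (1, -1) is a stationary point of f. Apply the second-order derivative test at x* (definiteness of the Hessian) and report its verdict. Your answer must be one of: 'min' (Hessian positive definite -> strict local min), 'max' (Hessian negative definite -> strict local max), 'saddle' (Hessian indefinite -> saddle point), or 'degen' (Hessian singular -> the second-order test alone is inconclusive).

Compute the Hessian H = grad^2 f:
  H = [[1, 3], [3, 9]]
Verify stationarity: grad f(x*) = H x* + g = (0, 0).
Eigenvalues of H: 0, 10.
H has a zero eigenvalue (singular; positive semidefinite but not definite), so H is neither positive definite, negative definite, nor indefinite. The second-order test alone is inconclusive -> degen.
(Indeed, f is constant along the null direction of H through x*, so x* is not a strict local extremum.)

degen


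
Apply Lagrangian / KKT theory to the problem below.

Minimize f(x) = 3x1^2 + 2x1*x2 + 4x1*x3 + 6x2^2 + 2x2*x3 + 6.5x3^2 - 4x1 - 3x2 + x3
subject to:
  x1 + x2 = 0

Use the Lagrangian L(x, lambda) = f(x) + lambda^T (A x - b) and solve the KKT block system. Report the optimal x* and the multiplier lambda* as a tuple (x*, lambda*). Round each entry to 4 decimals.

Form the Lagrangian:
  L(x, lambda) = (1/2) x^T Q x + c^T x + lambda^T (A x - b)
Stationarity (grad_x L = 0): Q x + c + A^T lambda = 0.
Primal feasibility: A x = b.

This gives the KKT block system:
  [ Q   A^T ] [ x     ]   [-c ]
  [ A    0  ] [ lambda ] = [ b ]

Solving the linear system:
  x*      = (0.0843, -0.0843, -0.0899)
  lambda* = (4.0225)
  f(x*)   = -0.0871

x* = (0.0843, -0.0843, -0.0899), lambda* = (4.0225)


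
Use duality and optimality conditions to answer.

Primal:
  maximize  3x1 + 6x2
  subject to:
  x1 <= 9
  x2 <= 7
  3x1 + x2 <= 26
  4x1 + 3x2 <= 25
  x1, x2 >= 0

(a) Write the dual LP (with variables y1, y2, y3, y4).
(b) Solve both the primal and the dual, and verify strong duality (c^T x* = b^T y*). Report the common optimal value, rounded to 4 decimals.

The standard primal-dual pair for 'max c^T x s.t. A x <= b, x >= 0' is:
  Dual:  min b^T y  s.t.  A^T y >= c,  y >= 0.

So the dual LP is:
  minimize  9y1 + 7y2 + 26y3 + 25y4
  subject to:
    y1 + 3y3 + 4y4 >= 3
    y2 + y3 + 3y4 >= 6
    y1, y2, y3, y4 >= 0

Solving the primal: x* = (1, 7).
  primal value c^T x* = 45.
Solving the dual: y* = (0, 3.75, 0, 0.75).
  dual value b^T y* = 45.
Strong duality: c^T x* = b^T y*. Confirmed.

45


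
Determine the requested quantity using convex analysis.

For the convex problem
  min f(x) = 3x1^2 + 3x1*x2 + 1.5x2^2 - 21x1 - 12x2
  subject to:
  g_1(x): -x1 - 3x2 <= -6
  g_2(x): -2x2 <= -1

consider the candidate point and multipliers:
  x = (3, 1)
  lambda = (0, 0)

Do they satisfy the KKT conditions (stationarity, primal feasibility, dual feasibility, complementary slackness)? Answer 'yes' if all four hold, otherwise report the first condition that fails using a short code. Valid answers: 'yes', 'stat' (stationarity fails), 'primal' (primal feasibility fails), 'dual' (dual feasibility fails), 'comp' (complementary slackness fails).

Gradient of f: grad f(x) = Q x + c = (0, 0)
Constraint values g_i(x) = a_i^T x - b_i:
  g_1((3, 1)) = 0
  g_2((3, 1)) = -1
Stationarity residual: grad f(x) + sum_i lambda_i a_i = (0, 0)
  -> stationarity OK
Primal feasibility (all g_i <= 0): OK
Dual feasibility (all lambda_i >= 0): OK
Complementary slackness (lambda_i * g_i(x) = 0 for all i): OK

Verdict: yes, KKT holds.

yes


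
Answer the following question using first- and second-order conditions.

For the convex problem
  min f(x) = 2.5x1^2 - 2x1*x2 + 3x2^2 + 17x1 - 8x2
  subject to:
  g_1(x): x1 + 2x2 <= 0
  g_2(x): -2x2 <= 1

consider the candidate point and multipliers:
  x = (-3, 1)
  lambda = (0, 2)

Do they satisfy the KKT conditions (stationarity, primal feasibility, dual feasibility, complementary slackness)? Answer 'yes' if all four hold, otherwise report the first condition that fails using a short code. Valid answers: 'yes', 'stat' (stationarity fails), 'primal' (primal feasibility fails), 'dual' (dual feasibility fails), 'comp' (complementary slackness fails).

Gradient of f: grad f(x) = Q x + c = (0, 4)
Constraint values g_i(x) = a_i^T x - b_i:
  g_1((-3, 1)) = -1
  g_2((-3, 1)) = -3
Stationarity residual: grad f(x) + sum_i lambda_i a_i = (0, 0)
  -> stationarity OK
Primal feasibility (all g_i <= 0): OK
Dual feasibility (all lambda_i >= 0): OK
Complementary slackness (lambda_i * g_i(x) = 0 for all i): FAILS

Verdict: the first failing condition is complementary_slackness -> comp.

comp


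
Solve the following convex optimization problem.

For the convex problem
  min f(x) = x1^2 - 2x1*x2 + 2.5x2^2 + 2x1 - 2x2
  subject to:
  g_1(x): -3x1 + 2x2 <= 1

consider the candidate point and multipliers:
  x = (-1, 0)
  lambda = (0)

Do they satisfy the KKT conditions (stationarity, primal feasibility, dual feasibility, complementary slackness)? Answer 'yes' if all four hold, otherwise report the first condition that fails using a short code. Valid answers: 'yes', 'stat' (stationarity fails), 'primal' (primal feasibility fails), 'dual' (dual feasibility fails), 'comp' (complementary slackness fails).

Gradient of f: grad f(x) = Q x + c = (0, 0)
Constraint values g_i(x) = a_i^T x - b_i:
  g_1((-1, 0)) = 2
Stationarity residual: grad f(x) + sum_i lambda_i a_i = (0, 0)
  -> stationarity OK
Primal feasibility (all g_i <= 0): FAILS
Dual feasibility (all lambda_i >= 0): OK
Complementary slackness (lambda_i * g_i(x) = 0 for all i): OK

Verdict: the first failing condition is primal_feasibility -> primal.

primal


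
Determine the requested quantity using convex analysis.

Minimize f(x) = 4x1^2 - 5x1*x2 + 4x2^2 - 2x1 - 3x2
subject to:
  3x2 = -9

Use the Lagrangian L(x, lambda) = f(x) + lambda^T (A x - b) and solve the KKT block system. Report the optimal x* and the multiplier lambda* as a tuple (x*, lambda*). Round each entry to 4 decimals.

Form the Lagrangian:
  L(x, lambda) = (1/2) x^T Q x + c^T x + lambda^T (A x - b)
Stationarity (grad_x L = 0): Q x + c + A^T lambda = 0.
Primal feasibility: A x = b.

This gives the KKT block system:
  [ Q   A^T ] [ x     ]   [-c ]
  [ A    0  ] [ lambda ] = [ b ]

Solving the linear system:
  x*      = (-1.625, -3)
  lambda* = (6.2917)
  f(x*)   = 34.4375

x* = (-1.625, -3), lambda* = (6.2917)


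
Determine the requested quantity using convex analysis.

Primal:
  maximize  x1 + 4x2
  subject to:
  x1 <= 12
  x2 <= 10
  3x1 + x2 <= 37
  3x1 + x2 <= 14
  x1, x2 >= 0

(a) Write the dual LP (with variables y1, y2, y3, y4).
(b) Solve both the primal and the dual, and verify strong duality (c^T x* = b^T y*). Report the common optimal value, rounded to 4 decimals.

The standard primal-dual pair for 'max c^T x s.t. A x <= b, x >= 0' is:
  Dual:  min b^T y  s.t.  A^T y >= c,  y >= 0.

So the dual LP is:
  minimize  12y1 + 10y2 + 37y3 + 14y4
  subject to:
    y1 + 3y3 + 3y4 >= 1
    y2 + y3 + y4 >= 4
    y1, y2, y3, y4 >= 0

Solving the primal: x* = (1.3333, 10).
  primal value c^T x* = 41.3333.
Solving the dual: y* = (0, 3.6667, 0, 0.3333).
  dual value b^T y* = 41.3333.
Strong duality: c^T x* = b^T y*. Confirmed.

41.3333


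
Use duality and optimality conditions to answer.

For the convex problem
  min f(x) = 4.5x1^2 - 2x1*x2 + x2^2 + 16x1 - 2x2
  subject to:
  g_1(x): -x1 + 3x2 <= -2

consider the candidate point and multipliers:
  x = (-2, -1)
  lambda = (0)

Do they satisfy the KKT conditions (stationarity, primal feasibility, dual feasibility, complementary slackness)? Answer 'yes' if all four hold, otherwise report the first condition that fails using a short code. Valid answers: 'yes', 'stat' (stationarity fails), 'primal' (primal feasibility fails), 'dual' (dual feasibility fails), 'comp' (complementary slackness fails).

Gradient of f: grad f(x) = Q x + c = (0, 0)
Constraint values g_i(x) = a_i^T x - b_i:
  g_1((-2, -1)) = 1
Stationarity residual: grad f(x) + sum_i lambda_i a_i = (0, 0)
  -> stationarity OK
Primal feasibility (all g_i <= 0): FAILS
Dual feasibility (all lambda_i >= 0): OK
Complementary slackness (lambda_i * g_i(x) = 0 for all i): OK

Verdict: the first failing condition is primal_feasibility -> primal.

primal


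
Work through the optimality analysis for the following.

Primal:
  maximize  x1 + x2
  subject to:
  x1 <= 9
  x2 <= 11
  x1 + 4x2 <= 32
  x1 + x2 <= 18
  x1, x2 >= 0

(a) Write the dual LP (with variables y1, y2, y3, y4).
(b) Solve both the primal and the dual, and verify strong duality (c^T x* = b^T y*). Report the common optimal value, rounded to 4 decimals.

The standard primal-dual pair for 'max c^T x s.t. A x <= b, x >= 0' is:
  Dual:  min b^T y  s.t.  A^T y >= c,  y >= 0.

So the dual LP is:
  minimize  9y1 + 11y2 + 32y3 + 18y4
  subject to:
    y1 + y3 + y4 >= 1
    y2 + 4y3 + y4 >= 1
    y1, y2, y3, y4 >= 0

Solving the primal: x* = (9, 5.75).
  primal value c^T x* = 14.75.
Solving the dual: y* = (0.75, 0, 0.25, 0).
  dual value b^T y* = 14.75.
Strong duality: c^T x* = b^T y*. Confirmed.

14.75


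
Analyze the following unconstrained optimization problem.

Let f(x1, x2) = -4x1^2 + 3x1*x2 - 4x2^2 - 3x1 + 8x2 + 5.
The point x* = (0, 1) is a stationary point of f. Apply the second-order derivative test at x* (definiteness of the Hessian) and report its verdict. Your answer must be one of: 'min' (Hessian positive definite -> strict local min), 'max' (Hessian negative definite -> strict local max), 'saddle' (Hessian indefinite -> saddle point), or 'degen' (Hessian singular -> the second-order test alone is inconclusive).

Compute the Hessian H = grad^2 f:
  H = [[-8, 3], [3, -8]]
Verify stationarity: grad f(x*) = H x* + g = (0, 0).
Eigenvalues of H: -11, -5.
Both eigenvalues < 0, so H is negative definite -> x* is a strict local max.

max


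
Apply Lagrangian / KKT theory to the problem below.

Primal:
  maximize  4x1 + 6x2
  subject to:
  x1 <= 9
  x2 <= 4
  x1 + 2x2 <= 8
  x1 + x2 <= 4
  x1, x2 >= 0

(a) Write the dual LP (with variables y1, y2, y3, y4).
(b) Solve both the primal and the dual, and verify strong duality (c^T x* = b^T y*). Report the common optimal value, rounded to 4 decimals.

The standard primal-dual pair for 'max c^T x s.t. A x <= b, x >= 0' is:
  Dual:  min b^T y  s.t.  A^T y >= c,  y >= 0.

So the dual LP is:
  minimize  9y1 + 4y2 + 8y3 + 4y4
  subject to:
    y1 + y3 + y4 >= 4
    y2 + 2y3 + y4 >= 6
    y1, y2, y3, y4 >= 0

Solving the primal: x* = (0, 4).
  primal value c^T x* = 24.
Solving the dual: y* = (0, 2, 0, 4).
  dual value b^T y* = 24.
Strong duality: c^T x* = b^T y*. Confirmed.

24


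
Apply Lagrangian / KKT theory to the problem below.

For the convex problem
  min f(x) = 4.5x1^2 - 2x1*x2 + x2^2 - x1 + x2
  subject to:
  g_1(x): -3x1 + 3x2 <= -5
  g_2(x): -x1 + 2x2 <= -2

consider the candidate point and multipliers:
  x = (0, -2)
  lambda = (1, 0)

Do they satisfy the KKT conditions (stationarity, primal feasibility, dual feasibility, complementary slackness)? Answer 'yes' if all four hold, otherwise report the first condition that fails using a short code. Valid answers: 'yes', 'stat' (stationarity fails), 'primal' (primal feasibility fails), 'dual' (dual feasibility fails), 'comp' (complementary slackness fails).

Gradient of f: grad f(x) = Q x + c = (3, -3)
Constraint values g_i(x) = a_i^T x - b_i:
  g_1((0, -2)) = -1
  g_2((0, -2)) = -2
Stationarity residual: grad f(x) + sum_i lambda_i a_i = (0, 0)
  -> stationarity OK
Primal feasibility (all g_i <= 0): OK
Dual feasibility (all lambda_i >= 0): OK
Complementary slackness (lambda_i * g_i(x) = 0 for all i): FAILS

Verdict: the first failing condition is complementary_slackness -> comp.

comp


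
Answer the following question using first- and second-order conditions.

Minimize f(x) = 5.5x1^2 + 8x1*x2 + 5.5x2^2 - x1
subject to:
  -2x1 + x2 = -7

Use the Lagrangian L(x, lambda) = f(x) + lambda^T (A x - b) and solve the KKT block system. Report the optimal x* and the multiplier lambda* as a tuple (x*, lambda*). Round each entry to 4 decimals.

Form the Lagrangian:
  L(x, lambda) = (1/2) x^T Q x + c^T x + lambda^T (A x - b)
Stationarity (grad_x L = 0): Q x + c + A^T lambda = 0.
Primal feasibility: A x = b.

This gives the KKT block system:
  [ Q   A^T ] [ x     ]   [-c ]
  [ A    0  ] [ lambda ] = [ b ]

Solving the linear system:
  x*      = (2.4253, -2.1494)
  lambda* = (4.2414)
  f(x*)   = 13.6322

x* = (2.4253, -2.1494), lambda* = (4.2414)


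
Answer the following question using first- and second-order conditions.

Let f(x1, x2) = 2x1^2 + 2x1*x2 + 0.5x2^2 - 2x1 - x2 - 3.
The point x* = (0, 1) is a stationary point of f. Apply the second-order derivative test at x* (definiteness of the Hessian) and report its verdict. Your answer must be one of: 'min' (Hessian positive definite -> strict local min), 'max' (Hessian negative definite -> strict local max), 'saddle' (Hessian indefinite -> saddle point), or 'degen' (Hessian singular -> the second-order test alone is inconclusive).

Compute the Hessian H = grad^2 f:
  H = [[4, 2], [2, 1]]
Verify stationarity: grad f(x*) = H x* + g = (0, 0).
Eigenvalues of H: 0, 5.
H has a zero eigenvalue (singular; positive semidefinite but not definite), so H is neither positive definite, negative definite, nor indefinite. The second-order test alone is inconclusive -> degen.
(Indeed, f is constant along the null direction of H through x*, so x* is not a strict local extremum.)

degen
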